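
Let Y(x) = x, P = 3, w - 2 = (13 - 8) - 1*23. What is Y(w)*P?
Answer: -48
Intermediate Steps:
w = -16 (w = 2 + ((13 - 8) - 1*23) = 2 + (5 - 23) = 2 - 18 = -16)
Y(w)*P = -16*3 = -48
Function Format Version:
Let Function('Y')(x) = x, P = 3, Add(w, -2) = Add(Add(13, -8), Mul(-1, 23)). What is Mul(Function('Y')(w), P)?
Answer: -48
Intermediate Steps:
w = -16 (w = Add(2, Add(Add(13, -8), Mul(-1, 23))) = Add(2, Add(5, -23)) = Add(2, -18) = -16)
Mul(Function('Y')(w), P) = Mul(-16, 3) = -48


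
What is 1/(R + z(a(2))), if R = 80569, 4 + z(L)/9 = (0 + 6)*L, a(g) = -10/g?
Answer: 1/80263 ≈ 1.2459e-5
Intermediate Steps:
z(L) = -36 + 54*L (z(L) = -36 + 9*((0 + 6)*L) = -36 + 9*(6*L) = -36 + 54*L)
1/(R + z(a(2))) = 1/(80569 + (-36 + 54*(-10/2))) = 1/(80569 + (-36 + 54*(-10*½))) = 1/(80569 + (-36 + 54*(-5))) = 1/(80569 + (-36 - 270)) = 1/(80569 - 306) = 1/80263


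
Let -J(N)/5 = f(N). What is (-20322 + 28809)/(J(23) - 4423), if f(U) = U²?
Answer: -2829/2356 ≈ -1.2008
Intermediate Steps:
J(N) = -5*N²
(-20322 + 28809)/(J(23) - 4423) = (-20322 + 28809)/(-5*23² - 4423) = 8487/(-5*529 - 4423) = 8487/(-2645 - 4423) = 8487/(-7068) = 8487*(-1/7068) = -2829/2356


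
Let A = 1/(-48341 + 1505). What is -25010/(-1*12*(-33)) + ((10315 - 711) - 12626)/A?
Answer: 28024589111/198 ≈ 1.4154e+8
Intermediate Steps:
A = -1/46836 (A = 1/(-46836) = -1/46836 ≈ -2.1351e-5)
-25010/(-1*12*(-33)) + ((10315 - 711) - 12626)/A = -25010/(-1*12*(-33)) + ((10315 - 711) - 12626)/(-1/46836) = -25010/((-12*(-33))) + (9604 - 12626)*(-46836) = -25010/396 - 3022*(-46836) = -25010*1/396 + 141538392 = -12505/198 + 141538392 = 28024589111/198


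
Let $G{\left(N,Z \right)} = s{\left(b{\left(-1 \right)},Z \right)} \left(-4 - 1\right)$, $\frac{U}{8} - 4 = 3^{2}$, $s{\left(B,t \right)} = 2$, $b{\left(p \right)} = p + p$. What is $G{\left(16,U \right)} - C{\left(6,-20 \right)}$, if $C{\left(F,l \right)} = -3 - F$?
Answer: $-1$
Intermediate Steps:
$b{\left(p \right)} = 2 p$
$U = 104$ ($U = 32 + 8 \cdot 3^{2} = 32 + 8 \cdot 9 = 32 + 72 = 104$)
$G{\left(N,Z \right)} = -10$ ($G{\left(N,Z \right)} = 2 \left(-4 - 1\right) = 2 \left(-5\right) = -10$)
$G{\left(16,U \right)} - C{\left(6,-20 \right)} = -10 - \left(-3 - 6\right) = -10 - -9 = -10 + 9 = -1$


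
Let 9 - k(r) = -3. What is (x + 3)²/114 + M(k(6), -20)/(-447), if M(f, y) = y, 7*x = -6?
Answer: 70765/832314 ≈ 0.085022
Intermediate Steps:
x = -6/7 (x = (⅐)*(-6) = -6/7 ≈ -0.85714)
k(r) = 12 (k(r) = 9 - 1*(-3) = 9 + 3 = 12)
(x + 3)²/114 + M(k(6), -20)/(-447) = (-6/7 + 3)²/114 - 20/(-447) = (15/7)²*(1/114) - 20*(-1/447) = (225/49)*(1/114) + 20/447 = 75/1862 + 20/447 = 70765/832314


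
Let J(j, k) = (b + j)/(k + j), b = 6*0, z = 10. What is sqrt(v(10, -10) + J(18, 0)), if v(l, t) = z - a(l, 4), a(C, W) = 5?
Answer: sqrt(6) ≈ 2.4495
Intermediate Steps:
b = 0
J(j, k) = j/(j + k) (J(j, k) = (0 + j)/(k + j) = j/(j + k))
v(l, t) = 5 (v(l, t) = 10 - 1*5 = 10 - 5 = 5)
sqrt(v(10, -10) + J(18, 0)) = sqrt(5 + 18/(18 + 0)) = sqrt(5 + 18/18) = sqrt(5 + 18*(1/18)) = sqrt(5 + 1) = sqrt(6)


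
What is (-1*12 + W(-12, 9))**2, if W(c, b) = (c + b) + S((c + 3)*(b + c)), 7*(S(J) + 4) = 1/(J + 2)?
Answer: 14868736/41209 ≈ 360.81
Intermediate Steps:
S(J) = -4 + 1/(7*(2 + J)) (S(J) = -4 + 1/(7*(J + 2)) = -4 + 1/(7*(2 + J)))
W(c, b) = b + c + (-55 - 28*(3 + c)*(b + c))/(7*(2 + (3 + c)*(b + c))) (W(c, b) = (c + b) + (-55 - 28*(c + 3)*(b + c))/(7*(2 + (c + 3)*(b + c))) = (b + c) + (-55 - 28*(3 + c)*(b + c))/(7*(2 + (3 + c)*(b + c))) = b + c + (-55 - 28*(3 + c)*(b + c))/(7*(2 + (3 + c)*(b + c))))
(-1*12 + W(-12, 9))**2 = (-1*12 + (-55/7 - 12*9 - 12*(-12) - 4*(-12)**2 + (9 - 12)*(2 + (-12)**2 + 3*9 + 3*(-12) + 9*(-12)) - 4*9*(-12))/(2 + (-12)**2 + 3*9 + 3*(-12) + 9*(-12)))**2 = (-12 + (-55/7 - 108 + 144 - 4*144 - 3*(2 + 144 + 27 - 36 - 108) + 432)/(2 + 144 + 27 - 36 - 108))**2 = (-12 + (-55/7 - 108 + 144 - 576 - 3*29 + 432)/29)**2 = (-12 + (-55/7 - 108 + 144 - 576 - 87 + 432)/29)**2 = (-12 + (1/29)*(-1420/7))**2 = (-12 - 1420/203)**2 = (-3856/203)**2 = 14868736/41209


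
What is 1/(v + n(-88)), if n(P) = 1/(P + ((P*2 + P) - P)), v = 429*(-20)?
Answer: -264/2265121 ≈ -0.00011655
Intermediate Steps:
v = -8580
n(P) = 1/(3*P) (n(P) = 1/(P + ((2*P + P) - P)) = 1/(P + (3*P - P)) = 1/(P + 2*P) = 1/(3*P))
1/(v + n(-88)) = 1/(-8580 + (⅓)/(-88)) = 1/(-8580 + (⅓)*(-1/88)) = 1/(-8580 - 1/264) = 1/(-2265121/264) = -264/2265121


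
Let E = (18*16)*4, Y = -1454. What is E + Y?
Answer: -302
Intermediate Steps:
E = 1152 (E = 288*4 = 1152)
E + Y = 1152 - 1454 = -302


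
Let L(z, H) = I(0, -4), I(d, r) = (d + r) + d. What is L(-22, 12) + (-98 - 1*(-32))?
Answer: -70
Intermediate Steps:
I(d, r) = r + 2*d
L(z, H) = -4 (L(z, H) = -4 + 2*0 = -4 + 0 = -4)
L(-22, 12) + (-98 - 1*(-32)) = -4 + (-98 - 1*(-32)) = -4 + (-98 + 32) = -4 - 66 = -70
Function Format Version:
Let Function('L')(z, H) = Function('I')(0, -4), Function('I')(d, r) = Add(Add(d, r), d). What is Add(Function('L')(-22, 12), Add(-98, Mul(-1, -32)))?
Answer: -70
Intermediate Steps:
Function('I')(d, r) = Add(r, Mul(2, d))
Function('L')(z, H) = -4 (Function('L')(z, H) = Add(-4, Mul(2, 0)) = Add(-4, 0) = -4)
Add(Function('L')(-22, 12), Add(-98, Mul(-1, -32))) = Add(-4, Add(-98, Mul(-1, -32))) = Add(-4, Add(-98, 32)) = Add(-4, -66) = -70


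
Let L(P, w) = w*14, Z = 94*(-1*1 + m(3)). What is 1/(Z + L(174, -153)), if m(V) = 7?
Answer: -1/1578 ≈ -0.00063371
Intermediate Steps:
Z = 564 (Z = 94*(-1*1 + 7) = 94*(-1 + 7) = 94*6 = 564)
L(P, w) = 14*w
1/(Z + L(174, -153)) = 1/(564 + 14*(-153)) = 1/(564 - 2142) = 1/(-1578) = -1/1578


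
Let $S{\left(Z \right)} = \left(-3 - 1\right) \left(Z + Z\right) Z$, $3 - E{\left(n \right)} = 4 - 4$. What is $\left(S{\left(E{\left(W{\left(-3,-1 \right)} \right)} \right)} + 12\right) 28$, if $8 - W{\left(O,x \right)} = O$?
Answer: $-1680$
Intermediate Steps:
$W{\left(O,x \right)} = 8 - O$
$E{\left(n \right)} = 3$ ($E{\left(n \right)} = 3 - \left(4 - 4\right) = 3 - 0 = 3 + 0 = 3$)
$S{\left(Z \right)} = - 8 Z^{2}$ ($S{\left(Z \right)} = - 4 \cdot 2 Z Z = - 4 \cdot 2 Z^{2} = - 8 Z^{2}$)
$\left(S{\left(E{\left(W{\left(-3,-1 \right)} \right)} \right)} + 12\right) 28 = \left(- 8 \cdot 3^{2} + 12\right) 28 = \left(\left(-8\right) 9 + 12\right) 28 = \left(-72 + 12\right) 28 = \left(-60\right) 28 = -1680$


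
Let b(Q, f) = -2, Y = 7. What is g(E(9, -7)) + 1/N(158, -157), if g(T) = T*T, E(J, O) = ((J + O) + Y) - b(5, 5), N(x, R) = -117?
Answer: 14156/117 ≈ 120.99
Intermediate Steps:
E(J, O) = 9 + J + O (E(J, O) = ((J + O) + 7) - 1*(-2) = (7 + J + O) + 2 = 9 + J + O)
g(T) = T²
g(E(9, -7)) + 1/N(158, -157) = (9 + 9 - 7)² + 1/(-117) = 11² - 1/117 = 121 - 1/117 = 14156/117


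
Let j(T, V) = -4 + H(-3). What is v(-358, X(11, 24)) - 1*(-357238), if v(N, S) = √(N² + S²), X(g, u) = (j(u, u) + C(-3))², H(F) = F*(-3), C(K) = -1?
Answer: 357238 + 2*√32105 ≈ 3.5760e+5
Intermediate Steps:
H(F) = -3*F
j(T, V) = 5 (j(T, V) = -4 - 3*(-3) = -4 + 9 = 5)
X(g, u) = 16 (X(g, u) = (5 - 1)² = 4² = 16)
v(-358, X(11, 24)) - 1*(-357238) = √((-358)² + 16²) - 1*(-357238) = √(128164 + 256) + 357238 = √128420 + 357238 = 2*√32105 + 357238 = 357238 + 2*√32105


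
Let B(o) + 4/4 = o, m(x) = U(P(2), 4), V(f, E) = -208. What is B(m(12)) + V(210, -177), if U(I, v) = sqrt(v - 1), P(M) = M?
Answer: -209 + sqrt(3) ≈ -207.27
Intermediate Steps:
U(I, v) = sqrt(-1 + v)
m(x) = sqrt(3) (m(x) = sqrt(-1 + 4) = sqrt(3))
B(o) = -1 + o
B(m(12)) + V(210, -177) = (-1 + sqrt(3)) - 208 = -209 + sqrt(3)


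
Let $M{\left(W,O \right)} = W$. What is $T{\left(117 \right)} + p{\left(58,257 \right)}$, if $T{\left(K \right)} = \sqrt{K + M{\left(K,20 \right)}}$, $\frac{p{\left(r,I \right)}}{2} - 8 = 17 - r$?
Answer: $-66 + 3 \sqrt{26} \approx -50.703$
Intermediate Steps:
$p{\left(r,I \right)} = 50 - 2 r$ ($p{\left(r,I \right)} = 16 + 2 \left(17 - r\right) = 16 - \left(-34 + 2 r\right) = 50 - 2 r$)
$T{\left(K \right)} = \sqrt{2} \sqrt{K}$ ($T{\left(K \right)} = \sqrt{K + K} = \sqrt{2 K} = \sqrt{2} \sqrt{K}$)
$T{\left(117 \right)} + p{\left(58,257 \right)} = \sqrt{2} \sqrt{117} + \left(50 - 116\right) = \sqrt{2} \cdot 3 \sqrt{13} + \left(50 - 116\right) = 3 \sqrt{26} - 66 = -66 + 3 \sqrt{26}$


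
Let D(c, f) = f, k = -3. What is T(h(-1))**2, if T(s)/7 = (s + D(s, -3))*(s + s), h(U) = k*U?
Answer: 0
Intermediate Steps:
h(U) = -3*U
T(s) = 14*s*(-3 + s) (T(s) = 7*((s - 3)*(s + s)) = 7*((-3 + s)*(2*s)) = 7*(2*s*(-3 + s)) = 14*s*(-3 + s))
T(h(-1))**2 = (14*(-3*(-1))*(-3 - 3*(-1)))**2 = (14*3*(-3 + 3))**2 = (14*3*0)**2 = 0**2 = 0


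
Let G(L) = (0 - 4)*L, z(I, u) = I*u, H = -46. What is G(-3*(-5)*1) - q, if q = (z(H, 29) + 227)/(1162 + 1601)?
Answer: -18297/307 ≈ -59.599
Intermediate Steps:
q = -123/307 (q = (-46*29 + 227)/(1162 + 1601) = (-1334 + 227)/2763 = -1107*1/2763 = -123/307 ≈ -0.40065)
G(L) = -4*L
G(-3*(-5)*1) - q = -4*(-3*(-5)) - 1*(-123/307) = -60 + 123/307 = -18297/307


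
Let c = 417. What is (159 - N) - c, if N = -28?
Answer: -230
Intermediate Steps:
(159 - N) - c = (159 - 1*(-28)) - 1*417 = (159 + 28) - 417 = 187 - 417 = -230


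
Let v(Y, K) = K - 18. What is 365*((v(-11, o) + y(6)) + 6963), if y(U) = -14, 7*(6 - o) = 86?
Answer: 17692645/7 ≈ 2.5275e+6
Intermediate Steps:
o = -44/7 (o = 6 - ⅐*86 = 6 - 86/7 = -44/7 ≈ -6.2857)
v(Y, K) = -18 + K
365*((v(-11, o) + y(6)) + 6963) = 365*(((-18 - 44/7) - 14) + 6963) = 365*((-170/7 - 14) + 6963) = 365*(-268/7 + 6963) = 365*(48473/7) = 17692645/7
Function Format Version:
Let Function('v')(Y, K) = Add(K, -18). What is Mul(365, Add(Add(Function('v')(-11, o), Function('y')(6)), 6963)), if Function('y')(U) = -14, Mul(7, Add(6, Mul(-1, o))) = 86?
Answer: Rational(17692645, 7) ≈ 2.5275e+6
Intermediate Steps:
o = Rational(-44, 7) (o = Add(6, Mul(Rational(-1, 7), 86)) = Add(6, Rational(-86, 7)) = Rational(-44, 7) ≈ -6.2857)
Function('v')(Y, K) = Add(-18, K)
Mul(365, Add(Add(Function('v')(-11, o), Function('y')(6)), 6963)) = Mul(365, Add(Add(Add(-18, Rational(-44, 7)), -14), 6963)) = Mul(365, Add(Add(Rational(-170, 7), -14), 6963)) = Mul(365, Add(Rational(-268, 7), 6963)) = Mul(365, Rational(48473, 7)) = Rational(17692645, 7)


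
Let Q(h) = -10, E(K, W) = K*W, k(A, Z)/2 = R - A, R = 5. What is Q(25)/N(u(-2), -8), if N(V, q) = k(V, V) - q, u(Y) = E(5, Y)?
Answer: -5/19 ≈ -0.26316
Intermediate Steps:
k(A, Z) = 10 - 2*A (k(A, Z) = 2*(5 - A) = 10 - 2*A)
u(Y) = 5*Y
N(V, q) = 10 - q - 2*V (N(V, q) = (10 - 2*V) - q = 10 - q - 2*V)
Q(25)/N(u(-2), -8) = -10/(10 - 1*(-8) - 10*(-2)) = -10/(10 + 8 - 2*(-10)) = -10/(10 + 8 + 20) = -10/38 = -10*1/38 = -5/19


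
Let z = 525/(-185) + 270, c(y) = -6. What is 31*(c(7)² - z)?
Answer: -265143/37 ≈ -7166.0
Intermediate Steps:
z = 9885/37 (z = 525*(-1/185) + 270 = -105/37 + 270 = 9885/37 ≈ 267.16)
31*(c(7)² - z) = 31*((-6)² - 1*9885/37) = 31*(36 - 9885/37) = 31*(-8553/37) = -265143/37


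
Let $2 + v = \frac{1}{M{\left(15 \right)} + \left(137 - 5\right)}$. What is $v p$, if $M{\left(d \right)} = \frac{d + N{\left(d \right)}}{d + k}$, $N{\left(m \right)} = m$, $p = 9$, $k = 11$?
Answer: $- \frac{10347}{577} \approx -17.932$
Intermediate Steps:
$M{\left(d \right)} = \frac{2 d}{11 + d}$ ($M{\left(d \right)} = \frac{d + d}{d + 11} = \frac{2 d}{11 + d}$)
$v = - \frac{3449}{1731}$ ($v = -2 + \frac{1}{2 \cdot 15 \frac{1}{11 + 15} + \left(137 - 5\right)} = -2 + \frac{1}{2 \cdot 15 \cdot \frac{1}{26} + 132} = -2 + \frac{1}{\frac{15}{13} + 132} = -2 + \frac{1}{\frac{1731}{13}} = -2 + \frac{13}{1731} = - \frac{3449}{1731} \approx -1.9925$)
$v p = \left(- \frac{3449}{1731}\right) 9 = - \frac{10347}{577}$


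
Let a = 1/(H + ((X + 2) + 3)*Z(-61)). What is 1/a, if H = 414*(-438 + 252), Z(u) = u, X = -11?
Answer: -76638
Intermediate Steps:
H = -77004 (H = 414*(-186) = -77004)
a = -1/76638 (a = 1/(-77004 + ((-11 + 2) + 3)*(-61)) = 1/(-77004 + (-9 + 3)*(-61)) = 1/(-77004 - 6*(-61)) = 1/(-77004 + 366) = 1/(-76638) = -1/76638 ≈ -1.3048e-5)
1/a = 1/(-1/76638) = -76638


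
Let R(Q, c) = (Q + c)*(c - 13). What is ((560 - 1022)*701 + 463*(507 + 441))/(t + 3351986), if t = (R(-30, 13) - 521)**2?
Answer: 38354/1207809 ≈ 0.031755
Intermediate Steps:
R(Q, c) = (-13 + c)*(Q + c) (R(Q, c) = (Q + c)*(-13 + c) = (-13 + c)*(Q + c))
t = 271441 (t = ((13**2 - 13*(-30) - 13*13 - 30*13) - 521)**2 = ((169 + 390 - 169 - 390) - 521)**2 = (0 - 521)**2 = (-521)**2 = 271441)
((560 - 1022)*701 + 463*(507 + 441))/(t + 3351986) = ((560 - 1022)*701 + 463*(507 + 441))/(271441 + 3351986) = (-462*701 + 463*948)/3623427 = (-323862 + 438924)*(1/3623427) = 115062*(1/3623427) = 38354/1207809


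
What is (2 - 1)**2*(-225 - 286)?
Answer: -511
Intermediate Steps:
(2 - 1)**2*(-225 - 286) = 1**2*(-511) = 1*(-511) = -511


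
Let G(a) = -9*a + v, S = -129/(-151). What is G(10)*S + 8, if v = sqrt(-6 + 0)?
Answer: -10402/151 + 129*I*sqrt(6)/151 ≈ -68.887 + 2.0926*I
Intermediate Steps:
v = I*sqrt(6) (v = sqrt(-6) = I*sqrt(6) ≈ 2.4495*I)
S = 129/151 (S = -129*(-1/151) = 129/151 ≈ 0.85430)
G(a) = -9*a + I*sqrt(6)
G(10)*S + 8 = (-9*10 + I*sqrt(6))*(129/151) + 8 = (-90 + I*sqrt(6))*(129/151) + 8 = (-11610/151 + 129*I*sqrt(6)/151) + 8 = -10402/151 + 129*I*sqrt(6)/151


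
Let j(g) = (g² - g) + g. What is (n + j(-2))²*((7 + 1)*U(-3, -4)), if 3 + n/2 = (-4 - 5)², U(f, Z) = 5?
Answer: 1024000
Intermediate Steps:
j(g) = g²
n = 156 (n = -6 + 2*(-4 - 5)² = -6 + 2*(-9)² = -6 + 2*81 = -6 + 162 = 156)
(n + j(-2))²*((7 + 1)*U(-3, -4)) = (156 + (-2)²)²*((7 + 1)*5) = (156 + 4)²*(8*5) = 160²*40 = 25600*40 = 1024000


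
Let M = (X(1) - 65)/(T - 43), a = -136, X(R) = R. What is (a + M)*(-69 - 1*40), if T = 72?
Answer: 436872/29 ≈ 15065.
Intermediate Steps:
M = -64/29 (M = (1 - 65)/(72 - 43) = -64/29 ≈ -2.2069)
(a + M)*(-69 - 1*40) = (-136 - 64/29)*(-69 - 1*40) = -4008*(-69 - 40)/29 = -4008/29*(-109) = 436872/29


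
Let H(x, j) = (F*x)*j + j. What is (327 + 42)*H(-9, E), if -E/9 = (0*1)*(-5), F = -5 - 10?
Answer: 0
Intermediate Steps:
F = -15
E = 0 (E = -9*0*1*(-5) = -0*(-5) = -9*0 = 0)
H(x, j) = j - 15*j*x (H(x, j) = (-15*x)*j + j = -15*j*x + j = j - 15*j*x)
(327 + 42)*H(-9, E) = (327 + 42)*(0*(1 - 15*(-9))) = 369*(0*(1 + 135)) = 369*(0*136) = 369*0 = 0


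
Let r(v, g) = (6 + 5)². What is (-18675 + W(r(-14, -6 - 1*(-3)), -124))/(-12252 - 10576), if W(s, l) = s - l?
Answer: 9215/11414 ≈ 0.80734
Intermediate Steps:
r(v, g) = 121 (r(v, g) = 11² = 121)
(-18675 + W(r(-14, -6 - 1*(-3)), -124))/(-12252 - 10576) = (-18675 + (121 - 1*(-124)))/(-12252 - 10576) = (-18675 + (121 + 124))/(-22828) = (-18675 + 245)*(-1/22828) = -18430*(-1/22828) = 9215/11414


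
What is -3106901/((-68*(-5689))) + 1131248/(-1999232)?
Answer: -103891272677/12084482776 ≈ -8.5971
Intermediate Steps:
-3106901/((-68*(-5689))) + 1131248/(-1999232) = -3106901/386852 + 1131248*(-1/1999232) = -3106901*1/386852 - 70703/124952 = -3106901/386852 - 70703/124952 = -103891272677/12084482776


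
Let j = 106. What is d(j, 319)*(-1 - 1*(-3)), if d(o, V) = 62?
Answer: 124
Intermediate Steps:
d(j, 319)*(-1 - 1*(-3)) = 62*(-1 - 1*(-3)) = 62*(-1 + 3) = 62*2 = 124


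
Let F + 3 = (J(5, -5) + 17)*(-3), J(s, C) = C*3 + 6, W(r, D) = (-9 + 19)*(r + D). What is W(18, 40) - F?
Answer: 607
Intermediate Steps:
W(r, D) = 10*D + 10*r (W(r, D) = 10*(D + r) = 10*D + 10*r)
J(s, C) = 6 + 3*C (J(s, C) = 3*C + 6 = 6 + 3*C)
F = -27 (F = -3 + ((6 + 3*(-5)) + 17)*(-3) = -3 + ((6 - 15) + 17)*(-3) = -3 + (-9 + 17)*(-3) = -3 + 8*(-3) = -3 - 24 = -27)
W(18, 40) - F = (10*40 + 10*18) - 1*(-27) = (400 + 180) + 27 = 580 + 27 = 607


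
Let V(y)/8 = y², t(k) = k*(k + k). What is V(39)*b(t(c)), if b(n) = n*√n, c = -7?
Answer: 8347248*√2 ≈ 1.1805e+7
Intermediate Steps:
t(k) = 2*k² (t(k) = k*(2*k) = 2*k²)
b(n) = n^(3/2)
V(y) = 8*y²
V(39)*b(t(c)) = (8*39²)*(2*(-7)²)^(3/2) = (8*1521)*(2*49)^(3/2) = 12168*98^(3/2) = 12168*(686*√2) = 8347248*√2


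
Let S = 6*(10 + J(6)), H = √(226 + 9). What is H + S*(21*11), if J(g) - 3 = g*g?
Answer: 67914 + √235 ≈ 67929.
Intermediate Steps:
J(g) = 3 + g² (J(g) = 3 + g*g = 3 + g²)
H = √235 ≈ 15.330
S = 294 (S = 6*(10 + (3 + 6²)) = 6*(10 + (3 + 36)) = 6*(10 + 39) = 6*49 = 294)
H + S*(21*11) = √235 + 294*(21*11) = √235 + 294*231 = √235 + 67914 = 67914 + √235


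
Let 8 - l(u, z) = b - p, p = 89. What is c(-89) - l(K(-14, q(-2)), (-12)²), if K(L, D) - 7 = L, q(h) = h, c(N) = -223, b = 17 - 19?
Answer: -322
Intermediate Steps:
b = -2
K(L, D) = 7 + L
l(u, z) = 99 (l(u, z) = 8 - (-2 - 1*89) = 8 - (-2 - 89) = 8 - 1*(-91) = 8 + 91 = 99)
c(-89) - l(K(-14, q(-2)), (-12)²) = -223 - 1*99 = -223 - 99 = -322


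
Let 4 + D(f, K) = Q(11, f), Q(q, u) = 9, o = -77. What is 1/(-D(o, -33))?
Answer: -⅕ ≈ -0.20000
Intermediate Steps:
D(f, K) = 5 (D(f, K) = -4 + 9 = 5)
1/(-D(o, -33)) = 1/(-1*5) = 1/(-5) = -⅕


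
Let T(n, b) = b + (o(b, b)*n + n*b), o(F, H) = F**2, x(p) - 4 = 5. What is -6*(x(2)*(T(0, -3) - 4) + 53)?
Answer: 60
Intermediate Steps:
x(p) = 9 (x(p) = 4 + 5 = 9)
T(n, b) = b + b*n + n*b**2 (T(n, b) = b + (b**2*n + n*b) = b + (n*b**2 + b*n) = b + (b*n + n*b**2) = b + b*n + n*b**2)
-6*(x(2)*(T(0, -3) - 4) + 53) = -6*(9*(-3*(1 + 0 - 3*0) - 4) + 53) = -6*(9*(-3*(1 + 0 + 0) - 4) + 53) = -6*(9*(-3*1 - 4) + 53) = -6*(9*(-3 - 4) + 53) = -6*(9*(-7) + 53) = -6*(-63 + 53) = -6*(-10) = 60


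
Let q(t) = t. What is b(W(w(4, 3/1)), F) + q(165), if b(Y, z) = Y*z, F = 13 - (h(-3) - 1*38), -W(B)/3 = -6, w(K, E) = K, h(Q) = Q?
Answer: 1137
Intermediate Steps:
W(B) = 18 (W(B) = -3*(-6) = 18)
F = 54 (F = 13 - (-3 - 1*38) = 13 - (-3 - 38) = 13 - 1*(-41) = 13 + 41 = 54)
b(W(w(4, 3/1)), F) + q(165) = 18*54 + 165 = 972 + 165 = 1137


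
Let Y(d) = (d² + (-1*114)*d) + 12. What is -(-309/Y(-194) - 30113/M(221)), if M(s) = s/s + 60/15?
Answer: 1799674877/298820 ≈ 6022.6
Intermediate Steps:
M(s) = 5 (M(s) = 1 + 60*(1/15) = 1 + 4 = 5)
Y(d) = 12 + d² - 114*d (Y(d) = (d² - 114*d) + 12 = 12 + d² - 114*d)
-(-309/Y(-194) - 30113/M(221)) = -(-309/(12 + (-194)² - 114*(-194)) - 30113/5) = -(-309/(12 + 37636 + 22116) - 30113*⅕) = -(-309/59764 - 30113/5) = -1*(-1799674877/298820) = 1799674877/298820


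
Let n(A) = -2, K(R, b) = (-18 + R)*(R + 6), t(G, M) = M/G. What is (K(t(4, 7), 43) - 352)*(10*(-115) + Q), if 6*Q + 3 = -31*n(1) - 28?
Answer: 17509081/32 ≈ 5.4716e+5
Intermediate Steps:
K(R, b) = (-18 + R)*(6 + R)
Q = 31/6 (Q = -1/2 + (-31*(-2) - 28)/6 = -1/2 + (62 - 28)/6 = -1/2 + (1/6)*34 = -1/2 + 17/3 = 31/6 ≈ 5.1667)
(K(t(4, 7), 43) - 352)*(10*(-115) + Q) = ((-108 + (7/4)**2 - 84/4) - 352)*(10*(-115) + 31/6) = ((-108 + (7*(1/4))**2 - 84/4) - 352)*(-1150 + 31/6) = ((-108 + (7/4)**2 - 12*7/4) - 352)*(-6869/6) = ((-108 + 49/16 - 21) - 352)*(-6869/6) = (-2015/16 - 352)*(-6869/6) = -7647/16*(-6869/6) = 17509081/32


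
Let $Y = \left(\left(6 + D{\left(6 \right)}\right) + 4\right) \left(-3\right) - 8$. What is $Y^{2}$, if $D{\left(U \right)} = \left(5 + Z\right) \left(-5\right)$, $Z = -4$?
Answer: $529$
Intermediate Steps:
$D{\left(U \right)} = -5$ ($D{\left(U \right)} = \left(5 - 4\right) \left(-5\right) = 1 \left(-5\right) = -5$)
$Y = -23$ ($Y = \left(\left(6 - 5\right) + 4\right) \left(-3\right) - 8 = \left(1 + 4\right) \left(-3\right) - 8 = 5 \left(-3\right) - 8 = -15 - 8 = -23$)
$Y^{2} = \left(-23\right)^{2} = 529$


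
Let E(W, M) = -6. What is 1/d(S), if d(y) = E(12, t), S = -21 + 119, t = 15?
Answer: -⅙ ≈ -0.16667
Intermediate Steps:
S = 98
d(y) = -6
1/d(S) = 1/(-6) = -⅙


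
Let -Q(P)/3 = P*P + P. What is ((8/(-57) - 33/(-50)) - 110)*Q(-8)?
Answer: 8736532/475 ≈ 18393.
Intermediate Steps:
Q(P) = -3*P - 3*P² (Q(P) = -3*(P*P + P) = -3*(P² + P) = -3*(P + P²) = -3*P - 3*P²)
((8/(-57) - 33/(-50)) - 110)*Q(-8) = ((8/(-57) - 33/(-50)) - 110)*(-3*(-8)*(1 - 8)) = ((8*(-1/57) - 33*(-1/50)) - 110)*(-3*(-8)*(-7)) = ((-8/57 + 33/50) - 110)*(-168) = (1481/2850 - 110)*(-168) = -312019/2850*(-168) = 8736532/475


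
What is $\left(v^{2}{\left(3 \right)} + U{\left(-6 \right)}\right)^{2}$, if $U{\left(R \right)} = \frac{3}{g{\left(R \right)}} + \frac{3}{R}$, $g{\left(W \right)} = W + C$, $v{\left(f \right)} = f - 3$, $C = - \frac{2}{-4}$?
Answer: $\frac{529}{484} \approx 1.093$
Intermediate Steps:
$C = \frac{1}{2}$ ($C = \left(-2\right) \left(- \frac{1}{4}\right) = \frac{1}{2} \approx 0.5$)
$v{\left(f \right)} = -3 + f$
$g{\left(W \right)} = \frac{1}{2} + W$ ($g{\left(W \right)} = W + \frac{1}{2} = \frac{1}{2} + W$)
$U{\left(R \right)} = \frac{3}{R} + \frac{3}{\frac{1}{2} + R}$ ($U{\left(R \right)} = \frac{3}{\frac{1}{2} + R} + \frac{3}{R} = \frac{3}{R} + \frac{3}{\frac{1}{2} + R}$)
$\left(v^{2}{\left(3 \right)} + U{\left(-6 \right)}\right)^{2} = \left(\left(-3 + 3\right)^{2} + \frac{3 \left(1 + 4 \left(-6\right)\right)}{\left(-6\right) \left(1 + 2 \left(-6\right)\right)}\right)^{2} = \left(0^{2} + 3 \left(- \frac{1}{6}\right) \frac{1}{1 - 12} \left(1 - 24\right)\right)^{2} = \left(0 + 3 \left(- \frac{1}{6}\right) \frac{1}{-11} \left(-23\right)\right)^{2} = \left(0 + 3 \left(- \frac{1}{6}\right) \left(- \frac{1}{11}\right) \left(-23\right)\right)^{2} = \left(0 - \frac{23}{22}\right)^{2} = \left(- \frac{23}{22}\right)^{2} = \frac{529}{484}$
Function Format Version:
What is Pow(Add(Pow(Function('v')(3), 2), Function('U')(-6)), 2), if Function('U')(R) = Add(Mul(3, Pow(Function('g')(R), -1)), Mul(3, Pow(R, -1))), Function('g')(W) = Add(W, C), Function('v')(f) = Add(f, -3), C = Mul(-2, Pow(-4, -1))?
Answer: Rational(529, 484) ≈ 1.0930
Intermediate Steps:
C = Rational(1, 2) (C = Mul(-2, Rational(-1, 4)) = Rational(1, 2) ≈ 0.50000)
Function('v')(f) = Add(-3, f)
Function('g')(W) = Add(Rational(1, 2), W) (Function('g')(W) = Add(W, Rational(1, 2)) = Add(Rational(1, 2), W))
Function('U')(R) = Add(Mul(3, Pow(R, -1)), Mul(3, Pow(Add(Rational(1, 2), R), -1))) (Function('U')(R) = Add(Mul(3, Pow(Add(Rational(1, 2), R), -1)), Mul(3, Pow(R, -1))) = Add(Mul(3, Pow(R, -1)), Mul(3, Pow(Add(Rational(1, 2), R), -1))))
Pow(Add(Pow(Function('v')(3), 2), Function('U')(-6)), 2) = Pow(Add(Pow(Add(-3, 3), 2), Mul(3, Pow(-6, -1), Pow(Add(1, Mul(2, -6)), -1), Add(1, Mul(4, -6)))), 2) = Pow(Add(Pow(0, 2), Mul(3, Rational(-1, 6), Pow(Add(1, -12), -1), Add(1, -24))), 2) = Pow(Add(0, Mul(3, Rational(-1, 6), Pow(-11, -1), -23)), 2) = Pow(Add(0, Mul(3, Rational(-1, 6), Rational(-1, 11), -23)), 2) = Pow(Add(0, Rational(-23, 22)), 2) = Pow(Rational(-23, 22), 2) = Rational(529, 484)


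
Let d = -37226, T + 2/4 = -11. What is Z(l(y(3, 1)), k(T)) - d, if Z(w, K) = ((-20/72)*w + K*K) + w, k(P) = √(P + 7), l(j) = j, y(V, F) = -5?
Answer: 334961/9 ≈ 37218.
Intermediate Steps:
T = -23/2 (T = -½ - 11 = -23/2 ≈ -11.500)
k(P) = √(7 + P)
Z(w, K) = K² + 13*w/18 (Z(w, K) = ((-20*1/72)*w + K²) + w = (-5*w/18 + K²) + w = (K² - 5*w/18) + w = K² + 13*w/18)
Z(l(y(3, 1)), k(T)) - d = ((√(7 - 23/2))² + (13/18)*(-5)) - 1*(-37226) = ((√(-9/2))² - 65/18) + 37226 = ((3*I*√2/2)² - 65/18) + 37226 = (-9/2 - 65/18) + 37226 = -73/9 + 37226 = 334961/9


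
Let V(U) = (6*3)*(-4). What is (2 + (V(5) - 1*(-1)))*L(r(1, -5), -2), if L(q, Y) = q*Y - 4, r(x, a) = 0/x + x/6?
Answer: 299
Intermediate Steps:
r(x, a) = x/6 (r(x, a) = 0 + x*(⅙) = 0 + x/6 = x/6)
V(U) = -72 (V(U) = 18*(-4) = -72)
L(q, Y) = -4 + Y*q (L(q, Y) = Y*q - 4 = -4 + Y*q)
(2 + (V(5) - 1*(-1)))*L(r(1, -5), -2) = (2 + (-72 - 1*(-1)))*(-4 - 1/3) = (2 + (-72 + 1))*(-4 - 2*⅙) = (2 - 71)*(-4 - ⅓) = -69*(-13/3) = 299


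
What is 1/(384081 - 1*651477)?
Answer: -1/267396 ≈ -3.7398e-6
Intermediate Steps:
1/(384081 - 1*651477) = 1/(384081 - 651477) = 1/(-267396) = -1/267396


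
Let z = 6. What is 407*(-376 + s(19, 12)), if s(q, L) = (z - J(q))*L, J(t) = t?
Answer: -216524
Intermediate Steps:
s(q, L) = L*(6 - q) (s(q, L) = (6 - q)*L = L*(6 - q))
407*(-376 + s(19, 12)) = 407*(-376 + 12*(6 - 1*19)) = 407*(-376 + 12*(6 - 19)) = 407*(-376 + 12*(-13)) = 407*(-376 - 156) = 407*(-532) = -216524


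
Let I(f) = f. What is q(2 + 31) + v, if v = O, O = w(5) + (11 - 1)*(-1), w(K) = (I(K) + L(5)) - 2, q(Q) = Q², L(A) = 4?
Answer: 1086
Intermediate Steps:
w(K) = 2 + K (w(K) = (K + 4) - 2 = (4 + K) - 2 = 2 + K)
O = -3 (O = (2 + 5) + (11 - 1)*(-1) = 7 + 10*(-1) = 7 - 10 = -3)
v = -3
q(2 + 31) + v = (2 + 31)² - 3 = 33² - 3 = 1089 - 3 = 1086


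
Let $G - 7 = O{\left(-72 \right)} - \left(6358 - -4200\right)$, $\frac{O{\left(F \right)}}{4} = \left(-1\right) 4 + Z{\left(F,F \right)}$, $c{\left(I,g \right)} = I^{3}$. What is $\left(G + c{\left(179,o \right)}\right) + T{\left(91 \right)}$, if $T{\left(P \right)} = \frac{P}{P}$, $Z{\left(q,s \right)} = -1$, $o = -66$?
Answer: $5724769$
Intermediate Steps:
$T{\left(P \right)} = 1$
$O{\left(F \right)} = -20$ ($O{\left(F \right)} = 4 \left(\left(-1\right) 4 - 1\right) = 4 \left(-4 - 1\right) = 4 \left(-5\right) = -20$)
$G = -10571$ ($G = 7 - \left(6378 + 4200\right) = 7 - 10578 = -10571$)
$\left(G + c{\left(179,o \right)}\right) + T{\left(91 \right)} = \left(-10571 + 179^{3}\right) + 1 = \left(-10571 + 5735339\right) + 1 = 5724768 + 1 = 5724769$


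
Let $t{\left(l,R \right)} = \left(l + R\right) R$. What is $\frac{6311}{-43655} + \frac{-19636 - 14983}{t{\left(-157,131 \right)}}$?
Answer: $\frac{114599783}{11437610} \approx 10.02$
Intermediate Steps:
$t{\left(l,R \right)} = R \left(R + l\right)$ ($t{\left(l,R \right)} = \left(R + l\right) R = R \left(R + l\right)$)
$\frac{6311}{-43655} + \frac{-19636 - 14983}{t{\left(-157,131 \right)}} = \frac{6311}{-43655} + \frac{-19636 - 14983}{131 \left(131 - 157\right)} = 6311 \left(- \frac{1}{43655}\right) - \frac{34619}{131 \left(-26\right)} = - \frac{6311}{43655} - \frac{34619}{-3406} = - \frac{6311}{43655} - - \frac{2663}{262} = - \frac{6311}{43655} + \frac{2663}{262} = \frac{114599783}{11437610}$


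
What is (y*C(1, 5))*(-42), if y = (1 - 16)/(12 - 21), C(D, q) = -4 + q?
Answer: -70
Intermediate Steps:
y = 5/3 (y = -15/(-9) = -15*(-1/9) = 5/3 ≈ 1.6667)
(y*C(1, 5))*(-42) = (5*(-4 + 5)/3)*(-42) = ((5/3)*1)*(-42) = (5/3)*(-42) = -70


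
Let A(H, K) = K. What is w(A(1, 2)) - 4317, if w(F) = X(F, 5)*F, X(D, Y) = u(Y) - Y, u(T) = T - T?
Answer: -4327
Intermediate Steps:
u(T) = 0
X(D, Y) = -Y (X(D, Y) = 0 - Y = -Y)
w(F) = -5*F (w(F) = (-1*5)*F = -5*F)
w(A(1, 2)) - 4317 = -5*2 - 4317 = -10 - 4317 = -4327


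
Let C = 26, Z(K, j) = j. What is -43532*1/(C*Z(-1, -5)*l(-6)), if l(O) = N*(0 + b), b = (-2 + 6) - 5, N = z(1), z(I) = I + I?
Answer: -10883/65 ≈ -167.43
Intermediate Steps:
z(I) = 2*I
N = 2 (N = 2*1 = 2)
b = -1 (b = 4 - 5 = -1)
l(O) = -2 (l(O) = 2*(0 - 1) = 2*(-1) = -2)
-43532*1/(C*Z(-1, -5)*l(-6)) = -43532/(-5*26*(-2)) = -43532/((-130*(-2))) = -43532/260 = -43532*1/260 = -10883/65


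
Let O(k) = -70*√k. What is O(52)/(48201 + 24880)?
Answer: -140*√13/73081 ≈ -0.0069071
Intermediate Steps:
O(52)/(48201 + 24880) = (-140*√13)/(48201 + 24880) = -140*√13/73081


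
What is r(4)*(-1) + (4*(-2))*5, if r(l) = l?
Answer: -44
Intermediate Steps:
r(4)*(-1) + (4*(-2))*5 = 4*(-1) + (4*(-2))*5 = -4 - 8*5 = -4 - 40 = -44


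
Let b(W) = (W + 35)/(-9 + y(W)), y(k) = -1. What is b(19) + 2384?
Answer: 11893/5 ≈ 2378.6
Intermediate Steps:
b(W) = -7/2 - W/10 (b(W) = (W + 35)/(-9 - 1) = (35 + W)/(-10) = (35 + W)*(-⅒) = -7/2 - W/10)
b(19) + 2384 = (-7/2 - ⅒*19) + 2384 = (-7/2 - 19/10) + 2384 = -27/5 + 2384 = 11893/5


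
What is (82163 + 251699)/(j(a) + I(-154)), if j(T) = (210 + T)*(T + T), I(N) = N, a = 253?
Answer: 166931/117062 ≈ 1.4260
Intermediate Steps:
j(T) = 2*T*(210 + T) (j(T) = (210 + T)*(2*T) = 2*T*(210 + T))
(82163 + 251699)/(j(a) + I(-154)) = (82163 + 251699)/(2*253*(210 + 253) - 154) = 333862/(2*253*463 - 154) = 333862/(234278 - 154) = 333862/234124 = 333862*(1/234124) = 166931/117062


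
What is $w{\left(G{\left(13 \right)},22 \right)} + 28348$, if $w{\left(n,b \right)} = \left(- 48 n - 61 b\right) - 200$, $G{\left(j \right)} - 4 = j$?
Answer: $25990$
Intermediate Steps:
$G{\left(j \right)} = 4 + j$
$w{\left(n,b \right)} = -200 - 61 b - 48 n$ ($w{\left(n,b \right)} = \left(- 61 b - 48 n\right) - 200 = -200 - 61 b - 48 n$)
$w{\left(G{\left(13 \right)},22 \right)} + 28348 = \left(-200 - 1342 - 48 \left(4 + 13\right)\right) + 28348 = \left(-200 - 1342 - 816\right) + 28348 = -2358 + 28348 = 25990$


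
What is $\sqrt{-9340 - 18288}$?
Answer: $2 i \sqrt{6907} \approx 166.22 i$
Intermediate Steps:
$\sqrt{-9340 - 18288} = \sqrt{-27628} = 2 i \sqrt{6907}$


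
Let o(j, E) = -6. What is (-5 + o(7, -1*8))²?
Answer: 121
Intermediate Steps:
(-5 + o(7, -1*8))² = (-5 - 6)² = (-11)² = 121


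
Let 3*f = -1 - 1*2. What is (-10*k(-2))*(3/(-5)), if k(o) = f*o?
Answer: 12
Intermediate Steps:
f = -1 (f = (-1 - 1*2)/3 = (-1 - 2)/3 = (⅓)*(-3) = -1)
k(o) = -o
(-10*k(-2))*(3/(-5)) = (-(-10)*(-2))*(3/(-5)) = (-10*2)*(3*(-⅕)) = -20*(-⅗) = 12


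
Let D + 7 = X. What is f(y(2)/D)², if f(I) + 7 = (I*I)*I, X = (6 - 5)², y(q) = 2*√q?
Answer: 35729/729 + 28*√2/27 ≈ 50.478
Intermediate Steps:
X = 1 (X = 1² = 1)
D = -6 (D = -7 + 1 = -6)
f(I) = -7 + I³ (f(I) = -7 + (I*I)*I = -7 + I²*I = -7 + I³)
f(y(2)/D)² = (-7 + ((2*√2)/(-6))³)² = (-7 + ((2*√2)*(-⅙))³)² = (-7 + (-√2/3)³)² = (-7 - 2*√2/27)²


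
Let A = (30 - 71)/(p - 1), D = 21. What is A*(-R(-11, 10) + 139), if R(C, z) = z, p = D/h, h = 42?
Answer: 10578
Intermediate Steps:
p = ½ (p = 21/42 = 21*(1/42) = ½ ≈ 0.50000)
A = 82 (A = (30 - 71)/(½ - 1) = -41/(-½) = -41*(-2) = 82)
A*(-R(-11, 10) + 139) = 82*(-1*10 + 139) = 82*(-10 + 139) = 82*129 = 10578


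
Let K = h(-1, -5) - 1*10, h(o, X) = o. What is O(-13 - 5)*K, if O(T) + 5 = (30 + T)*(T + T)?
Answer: 4807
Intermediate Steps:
O(T) = -5 + 2*T*(30 + T) (O(T) = -5 + (30 + T)*(T + T) = -5 + (30 + T)*(2*T) = -5 + 2*T*(30 + T))
K = -11 (K = -1 - 1*10 = -1 - 10 = -11)
O(-13 - 5)*K = (-5 + 2*(-13 - 5)² + 60*(-13 - 5))*(-11) = (-5 + 2*(-18)² + 60*(-18))*(-11) = (-5 + 2*324 - 1080)*(-11) = (-5 + 648 - 1080)*(-11) = -437*(-11) = 4807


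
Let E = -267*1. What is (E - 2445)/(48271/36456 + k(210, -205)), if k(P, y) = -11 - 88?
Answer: 98868672/3560873 ≈ 27.765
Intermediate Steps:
E = -267
k(P, y) = -99
(E - 2445)/(48271/36456 + k(210, -205)) = (-267 - 2445)/(48271/36456 - 99) = -2712/(48271*(1/36456) - 99) = -2712/(48271/36456 - 99) = -2712/(-3560873/36456) = -2712*(-36456/3560873) = 98868672/3560873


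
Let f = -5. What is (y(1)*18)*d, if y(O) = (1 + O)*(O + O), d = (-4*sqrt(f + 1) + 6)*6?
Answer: 2592 - 3456*I ≈ 2592.0 - 3456.0*I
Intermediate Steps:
d = 36 - 48*I (d = (-4*sqrt(-5 + 1) + 6)*6 = (-8*I + 6)*6 = (6 - 8*I)*6 = 36 - 48*I ≈ 36.0 - 48.0*I)
y(O) = 2*O*(1 + O) (y(O) = (1 + O)*(2*O) = 2*O*(1 + O))
(y(1)*18)*d = ((2*1*(1 + 1))*18)*(36 - 48*I) = ((2*1*2)*18)*(36 - 48*I) = (4*18)*(36 - 48*I) = 72*(36 - 48*I) = 2592 - 3456*I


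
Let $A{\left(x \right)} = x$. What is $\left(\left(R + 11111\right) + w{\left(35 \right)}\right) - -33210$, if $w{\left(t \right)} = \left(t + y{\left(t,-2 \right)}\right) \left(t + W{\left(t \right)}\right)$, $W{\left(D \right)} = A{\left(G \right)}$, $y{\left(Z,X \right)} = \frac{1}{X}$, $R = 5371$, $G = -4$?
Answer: $\frac{101523}{2} \approx 50762.0$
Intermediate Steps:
$W{\left(D \right)} = -4$
$w{\left(t \right)} = \left(-4 + t\right) \left(- \frac{1}{2} + t\right)$ ($w{\left(t \right)} = \left(t + \frac{1}{-2}\right) \left(t - 4\right) = \left(t - \frac{1}{2}\right) \left(-4 + t\right) = \left(- \frac{1}{2} + t\right) \left(-4 + t\right) = \left(-4 + t\right) \left(- \frac{1}{2} + t\right)$)
$\left(\left(R + 11111\right) + w{\left(35 \right)}\right) - -33210 = \left(\left(5371 + 11111\right) + \left(2 + 35^{2} - \frac{315}{2}\right)\right) - -33210 = \left(16482 + \left(2 + 1225 - \frac{315}{2}\right)\right) + 33210 = \left(16482 + \frac{2139}{2}\right) + 33210 = \frac{35103}{2} + 33210 = \frac{101523}{2}$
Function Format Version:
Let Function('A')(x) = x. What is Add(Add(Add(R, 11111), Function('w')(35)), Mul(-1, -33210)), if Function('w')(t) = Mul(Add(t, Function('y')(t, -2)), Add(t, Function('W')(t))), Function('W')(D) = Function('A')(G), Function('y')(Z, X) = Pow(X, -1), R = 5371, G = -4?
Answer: Rational(101523, 2) ≈ 50762.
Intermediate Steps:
Function('W')(D) = -4
Function('w')(t) = Mul(Add(-4, t), Add(Rational(-1, 2), t)) (Function('w')(t) = Mul(Add(t, Pow(-2, -1)), Add(t, -4)) = Mul(Add(t, Rational(-1, 2)), Add(-4, t)) = Mul(Add(Rational(-1, 2), t), Add(-4, t)) = Mul(Add(-4, t), Add(Rational(-1, 2), t)))
Add(Add(Add(R, 11111), Function('w')(35)), Mul(-1, -33210)) = Add(Add(Add(5371, 11111), Add(2, Pow(35, 2), Mul(Rational(-9, 2), 35))), Mul(-1, -33210)) = Add(Add(16482, Add(2, 1225, Rational(-315, 2))), 33210) = Add(Add(16482, Rational(2139, 2)), 33210) = Add(Rational(35103, 2), 33210) = Rational(101523, 2)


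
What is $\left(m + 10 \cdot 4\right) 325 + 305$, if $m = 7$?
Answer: $15580$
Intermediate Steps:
$\left(m + 10 \cdot 4\right) 325 + 305 = \left(7 + 10 \cdot 4\right) 325 + 305 = \left(7 + 40\right) 325 + 305 = 47 \cdot 325 + 305 = 15275 + 305 = 15580$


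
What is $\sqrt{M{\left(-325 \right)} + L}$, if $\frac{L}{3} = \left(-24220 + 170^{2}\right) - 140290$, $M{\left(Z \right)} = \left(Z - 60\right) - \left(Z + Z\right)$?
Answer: $i \sqrt{406565} \approx 637.63 i$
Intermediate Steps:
$M{\left(Z \right)} = -60 - Z$ ($M{\left(Z \right)} = \left(-60 + Z\right) - 2 Z = -60 - Z$)
$L = -406830$ ($L = 3 \left(\left(-24220 + 170^{2}\right) - 140290\right) = 3 \left(\left(-24220 + 28900\right) - 140290\right) = 3 \left(4680 - 140290\right) = 3 \left(-135610\right) = -406830$)
$\sqrt{M{\left(-325 \right)} + L} = \sqrt{\left(-60 - -325\right) - 406830} = \sqrt{\left(-60 + 325\right) - 406830} = \sqrt{265 - 406830} = \sqrt{-406565} = i \sqrt{406565}$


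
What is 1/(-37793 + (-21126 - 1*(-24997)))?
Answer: -1/33922 ≈ -2.9479e-5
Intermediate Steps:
1/(-37793 + (-21126 - 1*(-24997))) = 1/(-37793 + (-21126 + 24997)) = 1/(-37793 + 3871) = 1/(-33922) = -1/33922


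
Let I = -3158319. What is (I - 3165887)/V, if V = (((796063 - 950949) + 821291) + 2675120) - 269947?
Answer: -3162103/1535789 ≈ -2.0589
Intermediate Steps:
V = 3071578 (V = ((-154886 + 821291) + 2675120) - 269947 = (666405 + 2675120) - 269947 = 3341525 - 269947 = 3071578)
(I - 3165887)/V = (-3158319 - 3165887)/3071578 = -6324206*1/3071578 = -3162103/1535789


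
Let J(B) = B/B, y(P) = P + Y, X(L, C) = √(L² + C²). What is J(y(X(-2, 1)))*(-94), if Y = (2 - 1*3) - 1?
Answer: -94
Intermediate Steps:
Y = -2 (Y = (2 - 3) - 1 = -1 - 1 = -2)
X(L, C) = √(C² + L²)
y(P) = -2 + P (y(P) = P - 2 = -2 + P)
J(B) = 1
J(y(X(-2, 1)))*(-94) = 1*(-94) = -94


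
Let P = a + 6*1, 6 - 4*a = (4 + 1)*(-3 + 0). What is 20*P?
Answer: 225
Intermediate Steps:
a = 21/4 (a = 3/2 - (4 + 1)*(-3 + 0)/4 = 3/2 - 5*(-3)/4 = 3/2 - ¼*(-15) = 3/2 + 15/4 = 21/4 ≈ 5.2500)
P = 45/4 (P = 21/4 + 6*1 = 21/4 + 6 = 45/4 ≈ 11.250)
20*P = 20*(45/4) = 225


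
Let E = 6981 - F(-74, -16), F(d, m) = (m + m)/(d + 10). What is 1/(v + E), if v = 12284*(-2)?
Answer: -2/35175 ≈ -5.6859e-5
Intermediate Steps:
F(d, m) = 2*m/(10 + d) (F(d, m) = (2*m)/(10 + d) = 2*m/(10 + d))
E = 13961/2 (E = 6981 - 2*(-16)/(10 - 74) = 6981 - 2*(-16)/(-64) = 6981 - 2*(-16)*(-1)/64 = 6981 - 1*½ = 6981 - ½ = 13961/2 ≈ 6980.5)
v = -24568
1/(v + E) = 1/(-24568 + 13961/2) = 1/(-35175/2) = -2/35175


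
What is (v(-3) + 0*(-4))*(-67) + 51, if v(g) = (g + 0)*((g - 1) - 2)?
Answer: -1155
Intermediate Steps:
v(g) = g*(-3 + g) (v(g) = g*((-1 + g) - 2) = g*(-3 + g))
(v(-3) + 0*(-4))*(-67) + 51 = (-3*(-3 - 3) + 0*(-4))*(-67) + 51 = (-3*(-6) + 0)*(-67) + 51 = (18 + 0)*(-67) + 51 = 18*(-67) + 51 = -1206 + 51 = -1155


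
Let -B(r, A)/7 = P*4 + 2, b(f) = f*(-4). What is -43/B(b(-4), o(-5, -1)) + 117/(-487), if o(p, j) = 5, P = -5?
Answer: -35683/61362 ≈ -0.58152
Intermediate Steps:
b(f) = -4*f
B(r, A) = 126 (B(r, A) = -7*(-5*4 + 2) = -7*(-20 + 2) = -7*(-18) = 126)
-43/B(b(-4), o(-5, -1)) + 117/(-487) = -43/126 + 117/(-487) = -43*1/126 + 117*(-1/487) = -43/126 - 117/487 = -35683/61362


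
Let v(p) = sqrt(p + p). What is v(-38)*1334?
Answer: 2668*I*sqrt(19) ≈ 11630.0*I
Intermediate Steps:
v(p) = sqrt(2)*sqrt(p) (v(p) = sqrt(2*p) = sqrt(2)*sqrt(p))
v(-38)*1334 = (sqrt(2)*sqrt(-38))*1334 = (sqrt(2)*(I*sqrt(38)))*1334 = (2*I*sqrt(19))*1334 = 2668*I*sqrt(19)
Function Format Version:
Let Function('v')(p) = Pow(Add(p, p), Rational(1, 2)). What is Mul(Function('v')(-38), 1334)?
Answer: Mul(2668, I, Pow(19, Rational(1, 2))) ≈ Mul(11630., I)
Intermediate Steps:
Function('v')(p) = Mul(Pow(2, Rational(1, 2)), Pow(p, Rational(1, 2))) (Function('v')(p) = Pow(Mul(2, p), Rational(1, 2)) = Mul(Pow(2, Rational(1, 2)), Pow(p, Rational(1, 2))))
Mul(Function('v')(-38), 1334) = Mul(Mul(Pow(2, Rational(1, 2)), Pow(-38, Rational(1, 2))), 1334) = Mul(Mul(Pow(2, Rational(1, 2)), Mul(I, Pow(38, Rational(1, 2)))), 1334) = Mul(Mul(2, I, Pow(19, Rational(1, 2))), 1334) = Mul(2668, I, Pow(19, Rational(1, 2)))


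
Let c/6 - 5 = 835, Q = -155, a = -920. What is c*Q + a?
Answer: -782120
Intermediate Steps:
c = 5040 (c = 30 + 6*835 = 30 + 5010 = 5040)
c*Q + a = 5040*(-155) - 920 = -781200 - 920 = -782120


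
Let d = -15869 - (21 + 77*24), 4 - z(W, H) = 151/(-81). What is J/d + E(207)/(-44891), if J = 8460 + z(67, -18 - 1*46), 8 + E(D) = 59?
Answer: -4408086509/9214057314 ≈ -0.47841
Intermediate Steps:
E(D) = 51 (E(D) = -8 + 59 = 51)
z(W, H) = 475/81 (z(W, H) = 4 - 151/(-81) = 4 - 151*(-1)/81 = 4 - 1*(-151/81) = 4 + 151/81 = 475/81)
d = -17738 (d = -15869 - (21 + 1848) = -15869 - 1*1869 = -15869 - 1869 = -17738)
J = 685735/81 (J = 8460 + 475/81 = 685735/81 ≈ 8465.9)
J/d + E(207)/(-44891) = (685735/81)/(-17738) + 51/(-44891) = (685735/81)*(-1/17738) + 51*(-1/44891) = -685735/1436778 - 51/44891 = -4408086509/9214057314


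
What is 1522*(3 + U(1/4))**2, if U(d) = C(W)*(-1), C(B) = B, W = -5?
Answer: 97408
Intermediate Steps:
U(d) = 5 (U(d) = -5*(-1) = 5)
1522*(3 + U(1/4))**2 = 1522*(3 + 5)**2 = 1522*8**2 = 1522*64 = 97408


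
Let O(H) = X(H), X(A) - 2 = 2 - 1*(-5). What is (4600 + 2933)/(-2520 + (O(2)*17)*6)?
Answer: -837/178 ≈ -4.7022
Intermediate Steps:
X(A) = 9 (X(A) = 2 + (2 - 1*(-5)) = 2 + (2 + 5) = 2 + 7 = 9)
O(H) = 9
(4600 + 2933)/(-2520 + (O(2)*17)*6) = (4600 + 2933)/(-2520 + (9*17)*6) = 7533/(-2520 + 153*6) = 7533/(-2520 + 918) = 7533/(-1602) = 7533*(-1/1602) = -837/178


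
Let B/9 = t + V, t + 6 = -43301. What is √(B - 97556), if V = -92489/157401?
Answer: 4*I*√9315968902545/17489 ≈ 698.09*I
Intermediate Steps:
t = -43307 (t = -6 - 43301 = -43307)
V = -92489/157401 (V = -92489*1/157401 = -92489/157401 ≈ -0.58760)
B = -6816657596/17489 (B = 9*(-43307 - 92489/157401) = 9*(-6816657596/157401) = -6816657596/17489 ≈ -3.8977e+5)
√(B - 97556) = √(-6816657596/17489 - 97556) = √(-8522814480/17489) = 4*I*√9315968902545/17489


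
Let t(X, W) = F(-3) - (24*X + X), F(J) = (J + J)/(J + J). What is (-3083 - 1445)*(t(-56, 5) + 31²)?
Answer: -10695136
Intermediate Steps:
F(J) = 1 (F(J) = (2*J)/((2*J)) = (2*J)*(1/(2*J)) = 1)
t(X, W) = 1 - 25*X (t(X, W) = 1 - (24*X + X) = 1 - 25*X)
(-3083 - 1445)*(t(-56, 5) + 31²) = (-3083 - 1445)*((1 - 25*(-56)) + 31²) = -4528*((1 + 1400) + 961) = -4528*(1401 + 961) = -4528*2362 = -10695136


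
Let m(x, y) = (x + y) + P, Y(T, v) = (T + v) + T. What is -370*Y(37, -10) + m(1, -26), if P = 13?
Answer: -23692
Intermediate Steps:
Y(T, v) = v + 2*T
m(x, y) = 13 + x + y (m(x, y) = (x + y) + 13 = 13 + x + y)
-370*Y(37, -10) + m(1, -26) = -370*(-10 + 2*37) + (13 + 1 - 26) = -370*(-10 + 74) - 12 = -370*64 - 12 = -23680 - 12 = -23692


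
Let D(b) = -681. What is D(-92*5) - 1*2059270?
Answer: -2059951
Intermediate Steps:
D(-92*5) - 1*2059270 = -681 - 1*2059270 = -681 - 2059270 = -2059951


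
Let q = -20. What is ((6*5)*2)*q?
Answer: -1200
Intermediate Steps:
((6*5)*2)*q = ((6*5)*2)*(-20) = (30*2)*(-20) = 60*(-20) = -1200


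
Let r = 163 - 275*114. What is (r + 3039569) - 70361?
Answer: 2938021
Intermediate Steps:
r = -31187 (r = 163 - 31350 = -31187)
(r + 3039569) - 70361 = (-31187 + 3039569) - 70361 = 3008382 - 70361 = 2938021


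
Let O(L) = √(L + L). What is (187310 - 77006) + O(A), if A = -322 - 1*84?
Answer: 110304 + 2*I*√203 ≈ 1.103e+5 + 28.496*I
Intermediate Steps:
A = -406 (A = -322 - 84 = -406)
O(L) = √2*√L (O(L) = √(2*L) = √2*√L)
(187310 - 77006) + O(A) = (187310 - 77006) + √2*√(-406) = 110304 + √2*(I*√406) = 110304 + 2*I*√203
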